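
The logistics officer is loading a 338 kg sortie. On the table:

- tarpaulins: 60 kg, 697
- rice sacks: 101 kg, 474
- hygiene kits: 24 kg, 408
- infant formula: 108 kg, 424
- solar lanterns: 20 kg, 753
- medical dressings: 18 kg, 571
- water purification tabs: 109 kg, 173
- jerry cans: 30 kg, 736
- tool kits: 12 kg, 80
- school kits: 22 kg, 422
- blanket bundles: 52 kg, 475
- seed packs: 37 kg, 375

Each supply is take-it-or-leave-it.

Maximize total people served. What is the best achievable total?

4536

Greedy by ratio would take tarpaulins + hygiene kits + solar lanterns + medical dressings + jerry cans + tool kits + school kits + blanket bundles + seed packs: 275 kg used, total 4517.
Replace tool kits and seed packs with rice sacks: the trade gains 19 net, giving 4536 at 327 kg.
The closest alternative, tarpaulins + hygiene kits + solar lanterns + medical dressings + jerry cans + tool kits + school kits + blanket bundles + seed packs, reaches only 4517.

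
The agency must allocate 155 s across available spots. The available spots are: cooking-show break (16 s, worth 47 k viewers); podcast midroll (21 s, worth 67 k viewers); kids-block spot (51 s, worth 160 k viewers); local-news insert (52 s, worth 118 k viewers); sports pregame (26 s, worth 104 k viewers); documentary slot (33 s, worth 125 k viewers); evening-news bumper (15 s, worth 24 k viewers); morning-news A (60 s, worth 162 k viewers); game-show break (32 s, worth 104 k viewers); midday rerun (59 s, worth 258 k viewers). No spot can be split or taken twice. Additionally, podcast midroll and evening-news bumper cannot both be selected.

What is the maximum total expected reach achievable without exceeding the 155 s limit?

601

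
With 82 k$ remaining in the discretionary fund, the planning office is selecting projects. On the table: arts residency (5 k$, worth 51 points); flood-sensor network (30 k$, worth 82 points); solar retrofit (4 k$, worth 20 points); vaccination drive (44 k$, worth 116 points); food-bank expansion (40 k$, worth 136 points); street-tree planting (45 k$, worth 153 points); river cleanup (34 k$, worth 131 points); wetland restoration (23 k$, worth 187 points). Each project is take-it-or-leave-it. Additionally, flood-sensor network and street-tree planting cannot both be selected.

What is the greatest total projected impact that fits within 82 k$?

Greedy by ratio would take arts residency + solar retrofit + river cleanup + wetland restoration: 66 k$ used, total 389.
The 34 k$ tied up in river cleanup is better spent on street-tree planting — total rises to 411 (77 k$).
Runner-up arts residency + solar retrofit + food-bank expansion + wetland restoration tops out at 394.

411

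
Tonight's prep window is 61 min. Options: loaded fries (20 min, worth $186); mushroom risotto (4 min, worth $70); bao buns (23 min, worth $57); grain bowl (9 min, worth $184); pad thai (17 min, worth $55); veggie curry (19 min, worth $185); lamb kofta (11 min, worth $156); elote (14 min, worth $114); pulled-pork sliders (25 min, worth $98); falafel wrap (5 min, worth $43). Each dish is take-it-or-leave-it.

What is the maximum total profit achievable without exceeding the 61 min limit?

711

A density-first pass picks mushroom risotto + grain bowl + veggie curry + lamb kofta + falafel wrap — 638 at 48 min.
The 9 min tied up in mushroom risotto and falafel wrap is better spent on loaded fries — total rises to 711 (59 min).
The spare 2 min is too small for any remaining dish, and no exchange beats 711.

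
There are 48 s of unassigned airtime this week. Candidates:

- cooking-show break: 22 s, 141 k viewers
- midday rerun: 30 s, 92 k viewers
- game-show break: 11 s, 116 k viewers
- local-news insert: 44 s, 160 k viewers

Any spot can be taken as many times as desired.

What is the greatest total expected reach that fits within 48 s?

4×game-show break uses 44 of the 48 s and totals 464.

464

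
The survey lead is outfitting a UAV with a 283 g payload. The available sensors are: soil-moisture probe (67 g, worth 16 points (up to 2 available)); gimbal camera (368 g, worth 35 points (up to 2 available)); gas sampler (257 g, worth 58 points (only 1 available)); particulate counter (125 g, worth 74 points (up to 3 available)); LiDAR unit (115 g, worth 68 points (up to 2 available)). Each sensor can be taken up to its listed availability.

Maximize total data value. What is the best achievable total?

148

Taking 2×particulate counter: 250 g used, 148 in data value.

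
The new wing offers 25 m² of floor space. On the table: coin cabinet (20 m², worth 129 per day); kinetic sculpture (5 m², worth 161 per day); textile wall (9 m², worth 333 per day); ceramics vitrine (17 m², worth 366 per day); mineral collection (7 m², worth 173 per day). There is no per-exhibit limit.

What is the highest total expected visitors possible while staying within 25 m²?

By expected visitors per m²: textile wall 37.00, kinetic sculpture 32.20, mineral collection 24.71 lead.
Taking the top-ratio exhibits first gives kinetic sculpture + 2×textile wall for 827 (23 m²).
The 5 m² tied up in kinetic sculpture is better spent on mineral collection — total rises to 839 (25 m²).
That's the maximum — no swap from here does better than 839.

839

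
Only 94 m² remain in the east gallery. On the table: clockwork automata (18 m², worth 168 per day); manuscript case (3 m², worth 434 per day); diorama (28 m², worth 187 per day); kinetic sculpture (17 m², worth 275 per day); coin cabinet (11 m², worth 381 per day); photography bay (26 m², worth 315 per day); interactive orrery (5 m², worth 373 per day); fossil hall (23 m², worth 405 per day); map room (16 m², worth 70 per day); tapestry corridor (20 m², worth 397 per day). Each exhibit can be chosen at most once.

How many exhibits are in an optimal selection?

6

Best achievable expected visitors is 2305.
manuscript case + coin cabinet + photography bay + interactive orrery + fossil hall + tapestry corridor hits 2305 at 88 m².
All optima have 6 exhibits.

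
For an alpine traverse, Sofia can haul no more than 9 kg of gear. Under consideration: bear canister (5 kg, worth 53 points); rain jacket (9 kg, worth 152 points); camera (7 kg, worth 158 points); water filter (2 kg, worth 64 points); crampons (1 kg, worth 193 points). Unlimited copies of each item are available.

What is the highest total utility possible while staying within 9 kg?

By utility per kg: crampons 193.00, water filter 32.00, camera 22.57, rain jacket 16.89 lead.
The ratio ordering already packs tightly: 9×crampons, 9 kg, 1737.

1737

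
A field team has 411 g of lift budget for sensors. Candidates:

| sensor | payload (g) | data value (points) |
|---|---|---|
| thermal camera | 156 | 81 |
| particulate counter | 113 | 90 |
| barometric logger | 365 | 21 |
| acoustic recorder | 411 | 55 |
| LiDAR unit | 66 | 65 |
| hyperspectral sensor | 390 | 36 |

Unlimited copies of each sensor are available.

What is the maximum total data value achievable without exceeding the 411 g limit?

Best packing: 6×LiDAR unit — 396 g, 390 total.
Every other selection either busts 411 g or fails to beat 390.

390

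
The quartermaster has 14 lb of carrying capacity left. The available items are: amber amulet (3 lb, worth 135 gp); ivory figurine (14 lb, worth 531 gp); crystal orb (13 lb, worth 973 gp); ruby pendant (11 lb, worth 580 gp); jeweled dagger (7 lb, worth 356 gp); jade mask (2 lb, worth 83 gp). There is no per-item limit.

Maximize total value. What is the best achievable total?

973

Density check — crystal orb 74.85, ruby pendant 52.73, jeweled dagger 50.86 are the best per lb.
Best packing: crystal orb — 13 lb, 973 total.
That's the maximum — no swap from here does better than 973.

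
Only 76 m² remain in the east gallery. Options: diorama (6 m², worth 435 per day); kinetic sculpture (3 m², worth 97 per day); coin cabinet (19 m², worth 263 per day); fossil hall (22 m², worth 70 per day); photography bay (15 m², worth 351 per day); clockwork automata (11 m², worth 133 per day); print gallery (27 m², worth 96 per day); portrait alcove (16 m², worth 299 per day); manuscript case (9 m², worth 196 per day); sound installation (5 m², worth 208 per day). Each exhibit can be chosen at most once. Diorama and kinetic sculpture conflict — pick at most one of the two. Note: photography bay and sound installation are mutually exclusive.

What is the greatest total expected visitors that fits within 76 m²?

1677

Ranking by ratio (expected visitors/m²): diorama 72.50, sound installation 41.60, kinetic sculpture 32.33.
Diorama + coin cabinet + photography bay + clockwork automata + portrait alcove + manuscript case uses 76 of the 76 m² and totals 1677.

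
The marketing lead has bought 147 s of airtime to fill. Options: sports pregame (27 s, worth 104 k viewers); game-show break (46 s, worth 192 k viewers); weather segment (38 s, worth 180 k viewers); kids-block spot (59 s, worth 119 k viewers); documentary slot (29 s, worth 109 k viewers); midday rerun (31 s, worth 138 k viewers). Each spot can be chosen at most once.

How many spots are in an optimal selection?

Best achievable expected reach is 619.
For example game-show break + weather segment + documentary slot + midday rerun achieves it, using 144 s.
All optima have 4 spots.

4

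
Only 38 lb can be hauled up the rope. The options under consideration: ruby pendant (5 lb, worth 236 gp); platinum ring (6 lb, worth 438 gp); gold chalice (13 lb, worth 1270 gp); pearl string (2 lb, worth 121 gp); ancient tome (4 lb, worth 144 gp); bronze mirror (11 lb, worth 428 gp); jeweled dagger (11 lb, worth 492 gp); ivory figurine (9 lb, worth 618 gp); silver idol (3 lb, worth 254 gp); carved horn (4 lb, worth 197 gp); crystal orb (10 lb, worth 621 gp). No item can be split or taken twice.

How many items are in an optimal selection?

4

The maximum value within 38 lb is 2947.
For example platinum ring + gold chalice + ivory figurine + crystal orb achieves it, using 38 lb.
Any selection reaching 2947 contains exactly 4 items.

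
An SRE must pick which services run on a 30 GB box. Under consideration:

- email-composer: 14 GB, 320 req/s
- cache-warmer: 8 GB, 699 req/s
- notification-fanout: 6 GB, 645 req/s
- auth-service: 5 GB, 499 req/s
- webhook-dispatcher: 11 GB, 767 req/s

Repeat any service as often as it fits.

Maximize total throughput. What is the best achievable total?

3225

Ranking by ratio (throughput/GB): notification-fanout 107.50, auth-service 99.80, cache-warmer 87.38.
Best packing: 5×notification-fanout — 30 GB, 3225 total.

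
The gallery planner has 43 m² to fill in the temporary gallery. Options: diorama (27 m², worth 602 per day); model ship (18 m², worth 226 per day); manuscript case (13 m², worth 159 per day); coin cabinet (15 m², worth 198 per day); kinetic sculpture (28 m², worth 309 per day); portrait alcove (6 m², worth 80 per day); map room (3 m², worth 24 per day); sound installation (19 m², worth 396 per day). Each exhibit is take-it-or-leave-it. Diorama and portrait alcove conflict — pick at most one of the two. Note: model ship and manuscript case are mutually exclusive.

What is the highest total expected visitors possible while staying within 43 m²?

800

Density check — diorama 22.30, sound installation 20.84, portrait alcove 13.33 are the best per m².
Taking diorama + coin cabinet: 42 m² used, 800 in expected visitors.
Nothing else feasible within 43 m² beats 800.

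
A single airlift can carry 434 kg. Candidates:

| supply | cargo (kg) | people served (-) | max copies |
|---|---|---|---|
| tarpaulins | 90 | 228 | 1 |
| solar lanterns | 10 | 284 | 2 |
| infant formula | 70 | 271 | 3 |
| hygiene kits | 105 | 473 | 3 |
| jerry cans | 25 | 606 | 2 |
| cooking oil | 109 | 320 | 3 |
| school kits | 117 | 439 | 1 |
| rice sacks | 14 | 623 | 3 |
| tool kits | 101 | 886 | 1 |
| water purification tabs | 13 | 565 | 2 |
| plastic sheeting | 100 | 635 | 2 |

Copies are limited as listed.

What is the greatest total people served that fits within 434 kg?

The ratio heuristic lands on 2×solar lanterns + infant formula + 2×jerry cans + 3×rice sacks + tool kits + 2×water purification tabs + plastic sheeting (6571) but leaves 25 kg idle.
The 80 kg tied up in solar lanterns and infant formula is better spent on plastic sheeting — total rises to 6651 (429 kg).
No other feasible combination exceeds 6651.

6651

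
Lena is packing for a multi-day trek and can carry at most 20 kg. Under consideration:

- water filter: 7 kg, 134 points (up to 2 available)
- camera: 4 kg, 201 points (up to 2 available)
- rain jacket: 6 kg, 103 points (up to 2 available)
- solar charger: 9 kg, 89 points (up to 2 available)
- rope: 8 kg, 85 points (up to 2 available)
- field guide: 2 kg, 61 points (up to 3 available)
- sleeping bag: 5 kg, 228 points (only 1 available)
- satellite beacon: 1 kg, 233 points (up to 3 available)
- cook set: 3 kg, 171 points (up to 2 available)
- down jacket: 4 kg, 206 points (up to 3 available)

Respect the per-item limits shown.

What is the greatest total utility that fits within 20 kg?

A density-first pass picks field guide + 3×satellite beacon + 2×cook set + 2×down jacket — 1514 at 19 kg.
Dropping cook set frees 3 kg; slotting in down jacket (4 kg) lifts the total to 1549 at 20 kg.
Nothing else within 20 kg beats 1549.

1549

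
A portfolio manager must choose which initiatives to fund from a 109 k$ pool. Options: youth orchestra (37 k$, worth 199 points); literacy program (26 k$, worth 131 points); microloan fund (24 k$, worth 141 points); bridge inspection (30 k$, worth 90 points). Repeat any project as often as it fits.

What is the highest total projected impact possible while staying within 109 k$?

Taking the top-ratio projects first gives 4×microloan fund for 564 (96 k$).
Replace microloan fund with youth orchestra: the trade gains 58 net, giving 622 at 109 k$.

622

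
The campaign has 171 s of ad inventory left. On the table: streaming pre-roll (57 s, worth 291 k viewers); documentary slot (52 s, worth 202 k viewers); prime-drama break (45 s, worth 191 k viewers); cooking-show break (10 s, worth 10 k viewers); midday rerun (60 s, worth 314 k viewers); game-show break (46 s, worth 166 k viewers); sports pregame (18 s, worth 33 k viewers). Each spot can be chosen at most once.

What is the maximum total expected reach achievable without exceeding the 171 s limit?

807

Greedy by ratio would take streaming pre-roll + prime-drama break + midday rerun: 162 s used, total 796.
Dropping prime-drama break frees 45 s; slotting in documentary slot (52 s) lifts the total to 807 at 169 s.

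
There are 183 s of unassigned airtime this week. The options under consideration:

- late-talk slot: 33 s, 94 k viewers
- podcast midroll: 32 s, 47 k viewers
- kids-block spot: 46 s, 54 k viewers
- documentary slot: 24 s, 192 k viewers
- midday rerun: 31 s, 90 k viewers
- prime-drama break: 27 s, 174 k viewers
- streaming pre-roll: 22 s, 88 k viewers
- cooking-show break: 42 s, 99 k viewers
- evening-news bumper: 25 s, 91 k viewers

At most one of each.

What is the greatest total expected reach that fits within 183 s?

740

Filling by ratio: late-talk slot + documentary slot + midday rerun + prime-drama break + streaming pre-roll + evening-news bumper for 729, with 21 s left unused.
The 22 s tied up in streaming pre-roll is better spent on cooking-show break — total rises to 740 (182 s).
Next best is late-talk slot + documentary slot + prime-drama break + streaming pre-roll + cooking-show break + evening-news bumper at 738 (173 s) — short by 2.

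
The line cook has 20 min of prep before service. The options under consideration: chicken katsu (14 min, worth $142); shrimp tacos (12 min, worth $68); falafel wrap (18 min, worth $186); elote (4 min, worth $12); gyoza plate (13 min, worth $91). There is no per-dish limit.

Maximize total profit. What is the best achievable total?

186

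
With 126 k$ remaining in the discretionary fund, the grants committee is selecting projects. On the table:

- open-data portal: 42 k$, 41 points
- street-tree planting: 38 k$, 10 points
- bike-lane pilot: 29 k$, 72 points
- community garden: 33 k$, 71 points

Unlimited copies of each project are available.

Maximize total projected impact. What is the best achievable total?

288

The ratio ordering already packs tightly: 4×bike-lane pilot, 116 k$, 288.
No other feasible combination exceeds 288.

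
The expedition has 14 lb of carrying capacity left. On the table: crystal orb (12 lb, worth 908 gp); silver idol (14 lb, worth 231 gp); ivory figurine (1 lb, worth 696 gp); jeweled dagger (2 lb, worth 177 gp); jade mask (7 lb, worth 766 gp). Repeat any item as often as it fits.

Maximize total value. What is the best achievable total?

14×ivory figurine uses 14 of the 14 lb and totals 9744.
Nothing else within 14 lb beats 9744.

9744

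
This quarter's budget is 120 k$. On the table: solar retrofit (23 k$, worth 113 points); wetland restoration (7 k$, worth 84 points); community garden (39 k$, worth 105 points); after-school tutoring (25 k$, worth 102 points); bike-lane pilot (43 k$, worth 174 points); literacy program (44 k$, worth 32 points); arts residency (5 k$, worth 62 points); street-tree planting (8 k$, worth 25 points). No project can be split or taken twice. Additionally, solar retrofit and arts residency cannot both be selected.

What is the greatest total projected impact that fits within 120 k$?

527

By projected impact per k$: arts residency 12.40, wetland restoration 12.00, solar retrofit 4.91, after-school tutoring 4.08 lead.
Wetland restoration + community garden + after-school tutoring + bike-lane pilot + arts residency uses 119 of the 120 k$ and totals 527.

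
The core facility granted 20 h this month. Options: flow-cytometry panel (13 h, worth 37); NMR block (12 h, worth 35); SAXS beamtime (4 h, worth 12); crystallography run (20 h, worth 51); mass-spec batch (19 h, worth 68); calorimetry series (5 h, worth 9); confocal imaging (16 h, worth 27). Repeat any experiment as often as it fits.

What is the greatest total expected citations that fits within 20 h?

68

Best packing: mass-spec batch — 19 h, 68 total.
That's the maximum — no swap from here does better than 68.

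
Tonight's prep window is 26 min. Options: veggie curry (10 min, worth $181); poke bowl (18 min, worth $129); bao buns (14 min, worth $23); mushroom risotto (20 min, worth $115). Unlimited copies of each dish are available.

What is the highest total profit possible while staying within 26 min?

362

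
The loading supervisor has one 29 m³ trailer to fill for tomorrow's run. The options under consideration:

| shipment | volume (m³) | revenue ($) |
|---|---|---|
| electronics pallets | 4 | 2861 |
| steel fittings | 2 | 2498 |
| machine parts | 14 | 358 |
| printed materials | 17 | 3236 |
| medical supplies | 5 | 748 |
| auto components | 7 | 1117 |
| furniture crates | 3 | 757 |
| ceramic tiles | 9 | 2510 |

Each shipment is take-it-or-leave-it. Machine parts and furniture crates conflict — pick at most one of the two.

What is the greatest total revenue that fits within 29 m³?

By revenue per m³: steel fittings 1249.00, electronics pallets 715.25, ceramic tiles 278.89, furniture crates 252.33 lead.
Best packing: electronics pallets + steel fittings + auto components + furniture crates + ceramic tiles — 25 m³, 9743 total.
Runner-up electronics pallets + steel fittings + medical supplies + auto components + ceramic tiles tops out at 9734.

9743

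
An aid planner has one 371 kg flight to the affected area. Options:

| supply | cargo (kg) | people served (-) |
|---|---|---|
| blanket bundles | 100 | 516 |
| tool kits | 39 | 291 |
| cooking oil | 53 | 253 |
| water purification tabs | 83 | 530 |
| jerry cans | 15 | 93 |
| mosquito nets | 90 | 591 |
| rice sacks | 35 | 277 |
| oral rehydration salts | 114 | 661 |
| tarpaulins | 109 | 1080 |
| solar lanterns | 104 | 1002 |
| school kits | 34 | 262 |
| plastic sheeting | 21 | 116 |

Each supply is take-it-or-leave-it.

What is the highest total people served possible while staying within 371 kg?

Filling by ratio: tool kits + jerry cans + rice sacks + tarpaulins + solar lanterns + school kits + plastic sheeting for 3121, with 14 kg left unused.
Replace jerry cans and school kits and plastic sheeting with water purification tabs: the trade gains 59 net, giving 3180 at 370 kg.

3180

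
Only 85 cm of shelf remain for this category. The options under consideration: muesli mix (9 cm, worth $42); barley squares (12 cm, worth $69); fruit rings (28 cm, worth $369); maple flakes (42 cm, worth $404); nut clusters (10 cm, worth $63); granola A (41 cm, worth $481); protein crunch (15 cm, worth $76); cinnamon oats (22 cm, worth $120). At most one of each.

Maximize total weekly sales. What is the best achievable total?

Taking the top-ratio products first gives fruit rings + nut clusters + granola A for 913 (79 cm).
Dropping nut clusters frees 10 cm; slotting in protein crunch (15 cm) lifts the total to 926 at 84 cm.

926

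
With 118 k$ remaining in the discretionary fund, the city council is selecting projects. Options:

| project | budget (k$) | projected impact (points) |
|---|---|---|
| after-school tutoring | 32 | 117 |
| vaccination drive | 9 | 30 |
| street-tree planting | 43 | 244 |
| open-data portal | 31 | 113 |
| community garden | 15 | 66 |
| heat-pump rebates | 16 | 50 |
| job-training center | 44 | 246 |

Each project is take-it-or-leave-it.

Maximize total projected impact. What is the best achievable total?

606

The ratio heuristic lands on vaccination drive + street-tree planting + community garden + job-training center (586) but leaves 7 k$ idle.
The 9 k$ tied up in vaccination drive is better spent on heat-pump rebates — total rises to 606 (118 k$).
That's the maximum — no swap from here does better than 606.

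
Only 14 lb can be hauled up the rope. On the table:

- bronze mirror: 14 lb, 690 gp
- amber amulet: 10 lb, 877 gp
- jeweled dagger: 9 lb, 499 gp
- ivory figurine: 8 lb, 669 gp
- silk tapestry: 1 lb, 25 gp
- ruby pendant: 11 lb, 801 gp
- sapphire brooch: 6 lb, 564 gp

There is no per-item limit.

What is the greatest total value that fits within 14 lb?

1233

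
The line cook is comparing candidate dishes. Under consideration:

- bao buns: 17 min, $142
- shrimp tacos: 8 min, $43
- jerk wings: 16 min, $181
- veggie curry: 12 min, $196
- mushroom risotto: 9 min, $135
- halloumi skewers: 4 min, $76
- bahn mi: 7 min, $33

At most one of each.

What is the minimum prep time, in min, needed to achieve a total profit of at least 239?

16

Look for the lowest-prep combination reaching 239.
Taking veggie curry + halloumi skewers gives 272 (≥ 239) for 16 min.
No combination under 16 min hits 239.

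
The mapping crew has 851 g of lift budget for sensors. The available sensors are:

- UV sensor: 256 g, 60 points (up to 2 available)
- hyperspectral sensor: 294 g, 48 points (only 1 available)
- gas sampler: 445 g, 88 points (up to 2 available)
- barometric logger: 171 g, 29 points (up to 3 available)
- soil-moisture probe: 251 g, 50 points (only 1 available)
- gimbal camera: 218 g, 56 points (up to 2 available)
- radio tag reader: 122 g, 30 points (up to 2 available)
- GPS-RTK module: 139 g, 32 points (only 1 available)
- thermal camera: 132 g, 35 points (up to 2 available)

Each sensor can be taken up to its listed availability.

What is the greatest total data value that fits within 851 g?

214

Greedy by ratio would take 2×gimbal camera + radio tag reader + 2×thermal camera: 822 g used, total 212.
Dropping radio tag reader frees 122 g; slotting in GPS-RTK module (139 g) lifts the total to 214 at 839 g.
Every other selection either busts 851 g or exceeds an availability limit or fails to beat 214.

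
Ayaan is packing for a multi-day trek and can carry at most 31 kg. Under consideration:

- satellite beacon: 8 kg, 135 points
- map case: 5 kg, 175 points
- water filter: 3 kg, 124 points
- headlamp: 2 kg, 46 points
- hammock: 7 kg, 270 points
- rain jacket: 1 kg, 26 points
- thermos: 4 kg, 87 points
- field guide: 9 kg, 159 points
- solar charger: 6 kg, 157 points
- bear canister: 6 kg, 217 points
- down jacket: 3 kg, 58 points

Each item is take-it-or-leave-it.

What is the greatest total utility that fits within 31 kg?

1030

By utility per kg: water filter 41.33, hammock 38.57, bear canister 36.17, map case 35.00 lead.
A density-first pass picks map case + water filter + headlamp + hammock + rain jacket + solar charger + bear canister — 1015 at 30 kg.
Replace headlamp and rain jacket with thermos: the trade gains 15 net, giving 1030 at 31 kg.
That's the maximum — no swap from here does better than 1030.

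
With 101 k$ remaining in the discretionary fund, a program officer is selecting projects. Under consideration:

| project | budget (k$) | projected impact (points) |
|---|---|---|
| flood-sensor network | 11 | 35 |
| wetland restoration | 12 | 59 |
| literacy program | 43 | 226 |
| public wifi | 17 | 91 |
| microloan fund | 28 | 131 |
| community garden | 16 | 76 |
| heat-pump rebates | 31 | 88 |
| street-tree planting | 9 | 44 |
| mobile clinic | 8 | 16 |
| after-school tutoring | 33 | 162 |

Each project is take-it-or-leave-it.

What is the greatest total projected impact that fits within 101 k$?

Density check — public wifi 5.35, literacy program 5.26, wetland restoration 4.92 are the best per k$.
Taking the top-ratio projects first gives wetland restoration + literacy program + public wifi + community garden + street-tree planting for 496 (97 k$).
The 29 k$ tied up in wetland restoration and public wifi is better spent on after-school tutoring — total rises to 508 (101 k$).

508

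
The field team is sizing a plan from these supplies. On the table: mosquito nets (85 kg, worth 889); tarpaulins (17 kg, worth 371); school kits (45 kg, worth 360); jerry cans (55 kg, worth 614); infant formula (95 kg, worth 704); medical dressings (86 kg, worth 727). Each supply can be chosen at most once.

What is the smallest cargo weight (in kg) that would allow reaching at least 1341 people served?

117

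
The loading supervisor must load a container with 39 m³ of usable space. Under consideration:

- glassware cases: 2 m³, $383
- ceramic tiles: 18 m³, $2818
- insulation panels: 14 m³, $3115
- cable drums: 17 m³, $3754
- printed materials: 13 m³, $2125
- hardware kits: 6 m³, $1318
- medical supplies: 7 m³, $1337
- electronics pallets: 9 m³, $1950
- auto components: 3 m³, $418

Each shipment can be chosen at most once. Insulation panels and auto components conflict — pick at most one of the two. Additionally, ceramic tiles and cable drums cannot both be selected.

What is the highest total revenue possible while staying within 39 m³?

Glassware cases + insulation panels + cable drums + hardware kits uses 39 of the 39 m³ and totals 8570.

8570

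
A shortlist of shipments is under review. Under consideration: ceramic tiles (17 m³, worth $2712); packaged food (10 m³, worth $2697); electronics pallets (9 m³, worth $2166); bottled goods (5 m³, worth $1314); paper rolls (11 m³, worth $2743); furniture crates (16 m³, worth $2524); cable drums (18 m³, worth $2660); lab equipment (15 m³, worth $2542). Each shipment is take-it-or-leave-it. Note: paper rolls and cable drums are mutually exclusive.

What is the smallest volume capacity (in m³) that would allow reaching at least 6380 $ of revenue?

26

Look for the lowest-volume combination reaching 6380.
packaged food + bottled goods + paper rolls reaches 6754 using 26 m³.
No combination under 26 m³ hits 6380.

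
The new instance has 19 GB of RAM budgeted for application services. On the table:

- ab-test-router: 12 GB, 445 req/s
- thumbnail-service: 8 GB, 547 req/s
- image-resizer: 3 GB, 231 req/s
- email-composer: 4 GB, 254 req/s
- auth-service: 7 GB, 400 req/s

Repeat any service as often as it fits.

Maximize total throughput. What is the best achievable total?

1409

Taking the top-ratio services first gives 6×image-resizer for 1386 (18 GB).
Replace image-resizer with email-composer: the trade gains 23 net, giving 1409 at 19 GB.
No other feasible combination exceeds 1409.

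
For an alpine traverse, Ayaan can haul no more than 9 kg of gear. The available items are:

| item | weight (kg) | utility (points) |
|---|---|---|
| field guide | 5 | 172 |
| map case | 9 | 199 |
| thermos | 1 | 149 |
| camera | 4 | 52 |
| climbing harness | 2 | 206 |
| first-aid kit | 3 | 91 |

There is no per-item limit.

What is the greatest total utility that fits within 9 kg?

9×thermos uses 9 of the 9 kg and totals 1341.
Nothing else within 9 kg beats 1341.

1341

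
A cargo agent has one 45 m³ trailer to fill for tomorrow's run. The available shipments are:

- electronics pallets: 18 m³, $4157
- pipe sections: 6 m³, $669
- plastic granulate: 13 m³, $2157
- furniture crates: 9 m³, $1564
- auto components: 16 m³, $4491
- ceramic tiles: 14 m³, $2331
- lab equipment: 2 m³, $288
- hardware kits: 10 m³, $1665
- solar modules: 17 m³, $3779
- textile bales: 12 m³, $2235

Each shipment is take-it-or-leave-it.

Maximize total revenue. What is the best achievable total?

10505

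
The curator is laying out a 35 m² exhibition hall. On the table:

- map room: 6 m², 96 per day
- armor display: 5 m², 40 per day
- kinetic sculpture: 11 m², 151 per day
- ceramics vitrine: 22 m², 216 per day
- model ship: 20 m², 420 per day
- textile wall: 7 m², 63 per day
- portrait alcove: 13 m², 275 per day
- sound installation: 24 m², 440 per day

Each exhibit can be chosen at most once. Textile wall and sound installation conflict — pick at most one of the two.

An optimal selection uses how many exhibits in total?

Optimal total is 695.
One optimal bundle: model ship + portrait alcove (33 m²).
Every optimal selection uses 2 exhibits.

2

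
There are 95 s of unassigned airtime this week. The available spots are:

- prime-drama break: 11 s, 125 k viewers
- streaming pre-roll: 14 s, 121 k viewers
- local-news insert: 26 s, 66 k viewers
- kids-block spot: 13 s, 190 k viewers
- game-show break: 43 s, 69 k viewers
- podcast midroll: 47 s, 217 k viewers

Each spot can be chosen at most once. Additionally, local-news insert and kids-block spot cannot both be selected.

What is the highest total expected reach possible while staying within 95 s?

The ratio ordering already packs tightly: prime-drama break + streaming pre-roll + kids-block spot + podcast midroll, 85 s, 653.

653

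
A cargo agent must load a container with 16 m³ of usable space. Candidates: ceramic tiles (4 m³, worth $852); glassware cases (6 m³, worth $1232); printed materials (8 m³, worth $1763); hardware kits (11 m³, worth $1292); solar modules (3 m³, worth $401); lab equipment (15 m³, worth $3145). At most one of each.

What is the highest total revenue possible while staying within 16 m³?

3145

A density-first pass picks ceramic tiles + printed materials + solar modules — 3016 at 15 m³.
The 15 m³ tied up in ceramic tiles and printed materials and solar modules is better spent on lab equipment — total rises to 3145 (15 m³).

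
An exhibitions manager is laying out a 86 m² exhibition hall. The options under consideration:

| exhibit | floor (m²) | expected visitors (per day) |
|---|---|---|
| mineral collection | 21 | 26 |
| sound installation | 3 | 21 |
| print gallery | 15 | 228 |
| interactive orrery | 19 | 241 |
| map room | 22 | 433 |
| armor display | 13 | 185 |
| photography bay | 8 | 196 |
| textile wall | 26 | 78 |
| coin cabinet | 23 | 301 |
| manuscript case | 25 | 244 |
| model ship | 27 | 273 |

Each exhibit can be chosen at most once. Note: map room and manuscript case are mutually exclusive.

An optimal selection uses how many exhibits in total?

Optimal total is 1364.
For example sound installation + print gallery + map room + armor display + photography bay + coin cabinet achieves it, using 84 m².
Every optimal selection uses 6 exhibits.

6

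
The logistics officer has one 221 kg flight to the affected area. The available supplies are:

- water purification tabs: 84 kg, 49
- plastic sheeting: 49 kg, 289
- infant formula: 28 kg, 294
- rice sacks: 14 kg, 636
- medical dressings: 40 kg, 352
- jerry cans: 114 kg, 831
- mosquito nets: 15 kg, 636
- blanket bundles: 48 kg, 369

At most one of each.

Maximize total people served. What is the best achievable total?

Greedy by ratio would take plastic sheeting + infant formula + rice sacks + medical dressings + mosquito nets + blanket bundles: 194 kg used, total 2576.
Dropping plastic sheeting and medical dressings frees 89 kg; slotting in jerry cans (114 kg) lifts the total to 2766 at 219 kg.
Every other selection either busts 221 kg or fails to beat 2766.

2766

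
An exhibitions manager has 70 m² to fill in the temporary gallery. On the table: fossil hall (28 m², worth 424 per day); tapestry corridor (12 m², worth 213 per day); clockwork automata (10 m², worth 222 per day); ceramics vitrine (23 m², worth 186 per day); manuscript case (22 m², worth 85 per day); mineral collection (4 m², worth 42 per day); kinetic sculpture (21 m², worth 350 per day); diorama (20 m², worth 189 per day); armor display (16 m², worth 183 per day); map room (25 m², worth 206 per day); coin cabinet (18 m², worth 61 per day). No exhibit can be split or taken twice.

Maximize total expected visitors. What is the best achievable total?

1084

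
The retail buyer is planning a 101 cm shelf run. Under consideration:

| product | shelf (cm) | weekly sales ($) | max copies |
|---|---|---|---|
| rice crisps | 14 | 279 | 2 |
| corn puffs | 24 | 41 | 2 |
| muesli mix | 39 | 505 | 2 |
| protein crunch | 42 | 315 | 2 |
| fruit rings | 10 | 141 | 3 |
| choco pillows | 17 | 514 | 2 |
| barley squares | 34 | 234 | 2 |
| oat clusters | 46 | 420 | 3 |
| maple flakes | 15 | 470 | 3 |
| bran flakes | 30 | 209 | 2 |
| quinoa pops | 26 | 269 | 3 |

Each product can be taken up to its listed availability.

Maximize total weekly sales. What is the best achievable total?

2720

Taking the top-ratio products first gives rice crisps + 2×choco pillows + 3×maple flakes for 2717 (93 cm).
Dropping rice crisps frees 14 cm; slotting in 2×fruit rings (20 cm) lifts the total to 2720 at 99 cm.
Every other selection either busts 101 cm or exceeds an availability limit or fails to beat 2720.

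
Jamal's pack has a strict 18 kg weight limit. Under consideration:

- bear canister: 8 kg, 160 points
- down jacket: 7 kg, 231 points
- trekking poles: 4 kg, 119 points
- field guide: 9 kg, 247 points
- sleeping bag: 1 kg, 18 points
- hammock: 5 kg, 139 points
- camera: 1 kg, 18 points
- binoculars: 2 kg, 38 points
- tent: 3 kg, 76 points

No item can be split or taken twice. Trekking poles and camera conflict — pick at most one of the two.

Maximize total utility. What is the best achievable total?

527

Ranking by ratio (utility/kg): down jacket 33.00, trekking poles 29.75, hammock 27.80, field guide 27.44.
Down jacket + trekking poles + hammock + binoculars uses 18 of the 18 kg and totals 527.
The closest alternative, down jacket + field guide + binoculars, reaches only 516.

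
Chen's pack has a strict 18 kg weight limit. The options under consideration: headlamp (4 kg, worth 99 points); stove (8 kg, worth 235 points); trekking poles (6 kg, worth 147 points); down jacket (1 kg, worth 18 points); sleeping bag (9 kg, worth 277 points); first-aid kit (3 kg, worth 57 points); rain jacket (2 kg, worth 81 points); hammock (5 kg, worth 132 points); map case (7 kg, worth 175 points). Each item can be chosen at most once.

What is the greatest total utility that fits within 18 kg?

533

Filling by ratio: down jacket + sleeping bag + rain jacket + hammock for 508, with 1 kg left unused.
Replace down jacket and hammock with map case: the trade gains 25 net, giving 533 at 18 kg.
Next best is stove + down jacket + sleeping bag at 530 (18 kg) — short by 3.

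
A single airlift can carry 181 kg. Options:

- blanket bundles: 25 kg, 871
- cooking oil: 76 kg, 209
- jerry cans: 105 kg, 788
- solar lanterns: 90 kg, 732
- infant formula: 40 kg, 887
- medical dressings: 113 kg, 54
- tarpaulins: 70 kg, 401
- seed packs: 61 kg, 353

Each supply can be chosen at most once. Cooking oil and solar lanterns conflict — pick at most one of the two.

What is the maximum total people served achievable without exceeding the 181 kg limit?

2546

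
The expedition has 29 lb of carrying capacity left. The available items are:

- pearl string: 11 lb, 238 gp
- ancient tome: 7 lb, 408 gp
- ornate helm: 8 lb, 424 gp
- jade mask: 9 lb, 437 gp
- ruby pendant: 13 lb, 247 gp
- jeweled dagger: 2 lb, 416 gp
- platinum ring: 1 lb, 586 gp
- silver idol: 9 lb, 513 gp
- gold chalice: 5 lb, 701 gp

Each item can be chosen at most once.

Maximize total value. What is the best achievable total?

2653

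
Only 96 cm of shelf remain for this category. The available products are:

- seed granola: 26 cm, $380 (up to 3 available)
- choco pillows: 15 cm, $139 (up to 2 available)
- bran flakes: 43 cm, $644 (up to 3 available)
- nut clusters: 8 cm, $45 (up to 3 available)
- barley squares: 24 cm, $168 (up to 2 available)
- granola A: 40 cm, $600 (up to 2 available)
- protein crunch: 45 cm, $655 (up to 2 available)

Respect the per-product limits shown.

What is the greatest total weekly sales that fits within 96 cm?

1404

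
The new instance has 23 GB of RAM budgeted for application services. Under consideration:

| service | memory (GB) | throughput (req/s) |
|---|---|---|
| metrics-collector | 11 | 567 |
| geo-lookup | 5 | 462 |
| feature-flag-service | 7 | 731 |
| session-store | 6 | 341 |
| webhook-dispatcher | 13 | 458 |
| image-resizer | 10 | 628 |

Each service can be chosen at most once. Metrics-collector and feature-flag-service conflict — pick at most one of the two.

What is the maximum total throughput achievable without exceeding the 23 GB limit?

1821

Density check — feature-flag-service 104.43, geo-lookup 92.40, image-resizer 62.80, session-store 56.83 are the best per GB.
Geo-lookup + feature-flag-service + image-resizer uses 22 of the 23 GB and totals 1821.
The closest alternative, feature-flag-service + session-store + image-resizer, reaches only 1700.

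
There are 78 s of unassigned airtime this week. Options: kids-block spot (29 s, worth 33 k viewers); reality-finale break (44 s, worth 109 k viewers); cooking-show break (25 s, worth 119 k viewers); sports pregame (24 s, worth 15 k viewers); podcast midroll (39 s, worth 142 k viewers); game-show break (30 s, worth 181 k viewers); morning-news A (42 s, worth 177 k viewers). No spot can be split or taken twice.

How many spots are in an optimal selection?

The maximum expected reach within 78 s is 358.
One optimal bundle: game-show break + morning-news A (72 s).
All optima have 2 spots.

2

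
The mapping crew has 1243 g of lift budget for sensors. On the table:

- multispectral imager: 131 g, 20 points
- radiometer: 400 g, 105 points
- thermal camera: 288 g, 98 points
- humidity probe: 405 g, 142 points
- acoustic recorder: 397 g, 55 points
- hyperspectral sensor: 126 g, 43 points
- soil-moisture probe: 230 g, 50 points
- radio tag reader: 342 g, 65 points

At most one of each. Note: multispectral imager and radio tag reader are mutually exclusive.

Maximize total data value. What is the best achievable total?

388

The ratio ordering already packs tightly: radiometer + thermal camera + humidity probe + hyperspectral sensor, 1219 g, 388.
Every other selection either busts 1243 g or breaks a pairing rule or fails to beat 388.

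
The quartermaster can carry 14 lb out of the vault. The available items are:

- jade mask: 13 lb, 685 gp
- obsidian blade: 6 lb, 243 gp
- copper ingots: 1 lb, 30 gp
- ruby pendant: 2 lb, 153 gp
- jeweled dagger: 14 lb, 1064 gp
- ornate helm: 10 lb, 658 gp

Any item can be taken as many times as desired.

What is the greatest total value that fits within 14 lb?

The ratio ordering already packs tightly: 7×ruby pendant, 14 lb, 1071.
Every other selection either busts 14 lb or fails to beat 1071.

1071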